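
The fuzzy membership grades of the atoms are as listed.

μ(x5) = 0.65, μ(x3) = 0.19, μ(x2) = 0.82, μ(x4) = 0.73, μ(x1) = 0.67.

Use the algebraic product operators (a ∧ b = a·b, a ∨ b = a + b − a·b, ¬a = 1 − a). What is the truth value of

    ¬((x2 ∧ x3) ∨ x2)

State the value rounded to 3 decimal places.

0.152

x2 ∧ x3 = a·b on (0.8200, 0.1900) = 0.1558
(x2 ∧ x3) ∨ x2 = a + b − a·b on (0.1558, 0.8200) = 0.8480
¬((x2 ∧ x3) ∨ x2) = 1 − 0.8480 = 0.1520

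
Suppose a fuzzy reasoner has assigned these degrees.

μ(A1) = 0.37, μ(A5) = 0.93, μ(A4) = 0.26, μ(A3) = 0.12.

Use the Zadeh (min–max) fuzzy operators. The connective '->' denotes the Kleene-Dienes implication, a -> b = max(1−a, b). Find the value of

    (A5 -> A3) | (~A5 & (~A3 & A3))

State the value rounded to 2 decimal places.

0.12

A5 -> A3  [Kleene-Dienes: max(1−a, b)] with a=0.93, b=0.12 → 0.12
~A5 = 1 − 0.93 = 0.07
~A3 = 1 − 0.12 = 0.88
~A3 & A3 = min(a, b) on (0.88, 0.12) = 0.12
~A5 & (~A3 & A3) = min(a, b) on (0.07, 0.12) = 0.07
(A5 -> A3) | (~A5 & (~A3 & A3)) = max(a, b) on (0.12, 0.07) = 0.12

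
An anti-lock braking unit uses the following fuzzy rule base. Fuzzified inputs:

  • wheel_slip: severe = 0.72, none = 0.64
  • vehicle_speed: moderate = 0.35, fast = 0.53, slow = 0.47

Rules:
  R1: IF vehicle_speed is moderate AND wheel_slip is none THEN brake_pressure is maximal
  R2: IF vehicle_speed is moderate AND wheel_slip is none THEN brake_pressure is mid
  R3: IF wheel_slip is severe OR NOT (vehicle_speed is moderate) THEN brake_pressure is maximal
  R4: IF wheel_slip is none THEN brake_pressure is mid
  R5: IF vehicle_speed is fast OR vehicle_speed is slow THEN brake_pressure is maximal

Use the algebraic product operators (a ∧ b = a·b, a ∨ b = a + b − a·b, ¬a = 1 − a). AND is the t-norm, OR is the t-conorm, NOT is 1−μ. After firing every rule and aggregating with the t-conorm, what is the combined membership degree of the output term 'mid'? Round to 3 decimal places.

R1: moderate=0.35, none=0.64; AND[a·b] → w = 0.2240
R2: moderate=0.35, none=0.64; AND[a·b] → w = 0.2240
R3: severe=0.72, ¬moderate=1−0.35=0.65; OR[a + b − a·b] → w = 0.9020
R4: none=0.64 → w = 0.6400
R5: fast=0.53, slow=0.47; OR[a + b − a·b] → w = 0.7509
Rules with consequent 'mid': {R2, R4} → strengths 0.2240, 0.6400
Aggregate via t-conorm [a + b − a·b]: 0.7206

0.721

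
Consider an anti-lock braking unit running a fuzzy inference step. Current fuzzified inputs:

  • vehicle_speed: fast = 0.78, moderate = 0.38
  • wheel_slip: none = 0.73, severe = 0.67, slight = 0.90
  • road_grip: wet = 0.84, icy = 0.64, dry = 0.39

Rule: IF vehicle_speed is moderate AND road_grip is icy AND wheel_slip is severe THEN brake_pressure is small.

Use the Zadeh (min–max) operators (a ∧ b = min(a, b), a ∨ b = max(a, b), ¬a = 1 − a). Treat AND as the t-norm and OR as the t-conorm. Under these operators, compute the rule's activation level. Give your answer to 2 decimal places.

0.38

firing strength: moderate=0.38, icy=0.64, severe=0.67; AND[min(a, b)] → w = 0.38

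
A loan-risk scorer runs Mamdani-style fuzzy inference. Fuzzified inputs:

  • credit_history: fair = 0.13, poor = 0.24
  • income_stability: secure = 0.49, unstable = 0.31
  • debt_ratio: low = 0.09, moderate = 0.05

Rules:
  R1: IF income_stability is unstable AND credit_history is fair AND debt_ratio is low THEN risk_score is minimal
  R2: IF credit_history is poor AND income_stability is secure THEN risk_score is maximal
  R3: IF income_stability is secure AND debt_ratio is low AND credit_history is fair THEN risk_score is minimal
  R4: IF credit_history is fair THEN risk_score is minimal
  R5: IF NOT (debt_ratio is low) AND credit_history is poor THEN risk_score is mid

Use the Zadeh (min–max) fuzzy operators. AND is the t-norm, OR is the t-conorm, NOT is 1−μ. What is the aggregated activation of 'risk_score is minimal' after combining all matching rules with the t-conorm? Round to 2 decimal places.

0.13

R1: unstable=0.31, fair=0.13, low=0.09; AND[min(a, b)] → w = 0.09
R2: poor=0.24, secure=0.49; AND[min(a, b)] → w = 0.24
R3: secure=0.49, low=0.09, fair=0.13; AND[min(a, b)] → w = 0.09
R4: fair=0.13 → w = 0.13
R5: ¬low=1−0.09=0.91, poor=0.24; AND[min(a, b)] → w = 0.24
Rules with consequent 'minimal': {R1, R3, R4} → strengths 0.09, 0.09, 0.13
Aggregate via t-conorm [max(a, b)]: 0.13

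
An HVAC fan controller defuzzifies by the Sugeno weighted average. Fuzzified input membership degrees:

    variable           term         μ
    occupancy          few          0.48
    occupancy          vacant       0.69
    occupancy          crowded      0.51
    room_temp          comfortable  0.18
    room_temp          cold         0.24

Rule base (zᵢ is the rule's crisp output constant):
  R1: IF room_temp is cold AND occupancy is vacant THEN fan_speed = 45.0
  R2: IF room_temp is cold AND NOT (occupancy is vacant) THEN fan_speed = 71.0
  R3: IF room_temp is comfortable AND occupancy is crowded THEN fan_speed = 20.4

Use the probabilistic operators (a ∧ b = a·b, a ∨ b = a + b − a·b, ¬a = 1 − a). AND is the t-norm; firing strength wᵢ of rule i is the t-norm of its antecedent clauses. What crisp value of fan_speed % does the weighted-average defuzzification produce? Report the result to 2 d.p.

R1 (z=45.0): cold=0.24, vacant=0.69; AND[a·b] → w = 0.1656
R2 (z=71.0): cold=0.24, ¬vacant=1−0.69=0.31; AND[a·b] → w = 0.0744
R3 (z=20.4): comfortable=0.18, crowded=0.51; AND[a·b] → w = 0.0918
Weighted average = (0.1656·45.0 + 0.0744·71.0 + 0.0918·20.4) / (0.1656 + 0.0744 + 0.0918)
  = 14.6071 / 0.3318 = 44.02

44.02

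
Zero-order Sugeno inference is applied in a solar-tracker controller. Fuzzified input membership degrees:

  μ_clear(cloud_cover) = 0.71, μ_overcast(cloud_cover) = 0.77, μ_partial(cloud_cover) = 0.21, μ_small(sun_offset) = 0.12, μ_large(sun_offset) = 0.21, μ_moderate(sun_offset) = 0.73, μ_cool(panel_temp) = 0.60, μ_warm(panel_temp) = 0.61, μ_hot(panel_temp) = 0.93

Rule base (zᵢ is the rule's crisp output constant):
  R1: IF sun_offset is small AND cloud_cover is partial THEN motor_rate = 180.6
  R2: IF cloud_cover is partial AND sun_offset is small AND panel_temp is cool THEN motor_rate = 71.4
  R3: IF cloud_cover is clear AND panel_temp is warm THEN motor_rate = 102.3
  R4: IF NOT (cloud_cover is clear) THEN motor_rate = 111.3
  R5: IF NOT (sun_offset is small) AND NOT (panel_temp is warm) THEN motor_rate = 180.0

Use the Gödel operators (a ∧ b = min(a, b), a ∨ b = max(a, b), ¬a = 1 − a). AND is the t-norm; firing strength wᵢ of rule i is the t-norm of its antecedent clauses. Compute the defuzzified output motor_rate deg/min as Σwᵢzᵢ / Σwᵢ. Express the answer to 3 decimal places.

127.529

R1 (z=180.6): small=0.12, partial=0.21; AND[min(a, b)] → w = 0.12
R2 (z=71.4): partial=0.21, small=0.12, cool=0.60; AND[min(a, b)] → w = 0.12
R3 (z=102.3): clear=0.71, warm=0.61; AND[min(a, b)] → w = 0.61
R4 (z=111.3): ¬clear=1−0.71=0.29 → w = 0.29
R5 (z=180.0): ¬small=1−0.12=0.88, ¬warm=1−0.61=0.39; AND[min(a, b)] → w = 0.39
Weighted average = (0.12·180.6 + 0.12·71.4 + 0.61·102.3 + 0.29·111.3 + 0.39·180.0) / (0.12 + 0.12 + 0.61 + 0.29 + 0.39)
  = 195.1200 / 1.5300 = 127.529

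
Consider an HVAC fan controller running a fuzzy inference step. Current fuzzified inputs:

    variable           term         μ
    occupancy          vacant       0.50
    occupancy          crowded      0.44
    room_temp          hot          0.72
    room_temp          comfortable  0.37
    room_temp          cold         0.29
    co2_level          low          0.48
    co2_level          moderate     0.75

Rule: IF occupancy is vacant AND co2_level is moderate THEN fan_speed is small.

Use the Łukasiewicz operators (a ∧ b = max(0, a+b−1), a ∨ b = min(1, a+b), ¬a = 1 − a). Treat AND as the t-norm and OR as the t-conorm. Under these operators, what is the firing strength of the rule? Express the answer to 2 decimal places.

0.25

firing strength: vacant=0.50, moderate=0.75; AND[max(0, a+b−1)] → w = 0.25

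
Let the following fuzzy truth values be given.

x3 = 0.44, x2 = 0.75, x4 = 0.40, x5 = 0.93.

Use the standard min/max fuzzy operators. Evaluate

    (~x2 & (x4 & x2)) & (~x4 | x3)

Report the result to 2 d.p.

0.25

~x2 = 1 − 0.75 = 0.25
x4 & x2 = min(a, b) on (0.40, 0.75) = 0.40
~x2 & (x4 & x2) = min(a, b) on (0.25, 0.40) = 0.25
~x4 = 1 − 0.40 = 0.60
~x4 | x3 = max(a, b) on (0.60, 0.44) = 0.60
(~x2 & (x4 & x2)) & (~x4 | x3) = min(a, b) on (0.25, 0.60) = 0.25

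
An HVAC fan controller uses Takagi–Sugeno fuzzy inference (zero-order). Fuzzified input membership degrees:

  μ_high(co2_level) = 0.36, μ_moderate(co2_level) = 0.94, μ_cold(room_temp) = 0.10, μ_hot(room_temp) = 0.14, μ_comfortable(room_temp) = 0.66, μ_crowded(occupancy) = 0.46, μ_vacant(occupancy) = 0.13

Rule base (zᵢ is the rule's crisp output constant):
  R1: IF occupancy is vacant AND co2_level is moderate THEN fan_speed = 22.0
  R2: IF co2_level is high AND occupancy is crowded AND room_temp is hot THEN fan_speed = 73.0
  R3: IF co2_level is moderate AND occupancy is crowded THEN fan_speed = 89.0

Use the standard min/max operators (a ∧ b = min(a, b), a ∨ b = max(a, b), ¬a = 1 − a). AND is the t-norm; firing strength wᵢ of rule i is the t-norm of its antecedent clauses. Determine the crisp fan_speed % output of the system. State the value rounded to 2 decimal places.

R1 (z=22.0): vacant=0.13, moderate=0.94; AND[min(a, b)] → w = 0.13
R2 (z=73.0): high=0.36, crowded=0.46, hot=0.14; AND[min(a, b)] → w = 0.14
R3 (z=89.0): moderate=0.94, crowded=0.46; AND[min(a, b)] → w = 0.46
Weighted average = (0.13·22.0 + 0.14·73.0 + 0.46·89.0) / (0.13 + 0.14 + 0.46)
  = 54.0200 / 0.7300 = 74.00

74.00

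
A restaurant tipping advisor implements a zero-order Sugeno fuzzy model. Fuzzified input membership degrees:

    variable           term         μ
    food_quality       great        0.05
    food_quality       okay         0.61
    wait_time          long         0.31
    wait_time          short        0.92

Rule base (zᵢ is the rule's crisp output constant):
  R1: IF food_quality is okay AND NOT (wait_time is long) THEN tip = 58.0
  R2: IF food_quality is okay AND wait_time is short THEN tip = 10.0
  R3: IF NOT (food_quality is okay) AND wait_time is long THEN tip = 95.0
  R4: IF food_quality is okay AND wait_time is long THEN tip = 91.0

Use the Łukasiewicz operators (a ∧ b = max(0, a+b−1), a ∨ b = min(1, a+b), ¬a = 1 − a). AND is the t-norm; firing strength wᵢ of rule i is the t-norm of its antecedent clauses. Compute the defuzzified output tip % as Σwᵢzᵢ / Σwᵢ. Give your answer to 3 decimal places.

R1 (z=58.0): okay=0.61, ¬long=1−0.31=0.69; AND[max(0, a+b−1)] → w = 0.30
R2 (z=10.0): okay=0.61, short=0.92; AND[max(0, a+b−1)] → w = 0.53
R3 (z=95.0): ¬okay=1−0.61=0.39, long=0.31; AND[max(0, a+b−1)] → w = 0.00
R4 (z=91.0): okay=0.61, long=0.31; AND[max(0, a+b−1)] → w = 0.00
Weighted average = (0.30·58.0 + 0.53·10.0 + 0.00·95.0 + 0.00·91.0) / (0.30 + 0.53 + 0.00 + 0.00)
  = 22.7000 / 0.8300 = 27.349

27.349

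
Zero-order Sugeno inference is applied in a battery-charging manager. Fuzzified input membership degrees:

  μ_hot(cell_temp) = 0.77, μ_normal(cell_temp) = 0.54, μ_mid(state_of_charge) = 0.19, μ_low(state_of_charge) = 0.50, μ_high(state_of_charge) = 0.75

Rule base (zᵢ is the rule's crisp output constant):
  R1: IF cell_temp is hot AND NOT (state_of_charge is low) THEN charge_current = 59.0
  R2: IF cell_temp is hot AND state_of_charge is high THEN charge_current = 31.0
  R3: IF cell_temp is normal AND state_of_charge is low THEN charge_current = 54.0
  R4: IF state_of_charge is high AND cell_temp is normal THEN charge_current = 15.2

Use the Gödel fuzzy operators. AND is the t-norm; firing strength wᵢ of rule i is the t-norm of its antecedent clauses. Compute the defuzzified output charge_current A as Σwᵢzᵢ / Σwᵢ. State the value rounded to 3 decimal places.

R1 (z=59.0): hot=0.77, ¬low=1−0.50=0.50; AND[min(a, b)] → w = 0.50
R2 (z=31.0): hot=0.77, high=0.75; AND[min(a, b)] → w = 0.75
R3 (z=54.0): normal=0.54, low=0.50; AND[min(a, b)] → w = 0.50
R4 (z=15.2): high=0.75, normal=0.54; AND[min(a, b)] → w = 0.54
Weighted average = (0.50·59.0 + 0.75·31.0 + 0.50·54.0 + 0.54·15.2) / (0.50 + 0.75 + 0.50 + 0.54)
  = 87.9580 / 2.2900 = 38.410

38.410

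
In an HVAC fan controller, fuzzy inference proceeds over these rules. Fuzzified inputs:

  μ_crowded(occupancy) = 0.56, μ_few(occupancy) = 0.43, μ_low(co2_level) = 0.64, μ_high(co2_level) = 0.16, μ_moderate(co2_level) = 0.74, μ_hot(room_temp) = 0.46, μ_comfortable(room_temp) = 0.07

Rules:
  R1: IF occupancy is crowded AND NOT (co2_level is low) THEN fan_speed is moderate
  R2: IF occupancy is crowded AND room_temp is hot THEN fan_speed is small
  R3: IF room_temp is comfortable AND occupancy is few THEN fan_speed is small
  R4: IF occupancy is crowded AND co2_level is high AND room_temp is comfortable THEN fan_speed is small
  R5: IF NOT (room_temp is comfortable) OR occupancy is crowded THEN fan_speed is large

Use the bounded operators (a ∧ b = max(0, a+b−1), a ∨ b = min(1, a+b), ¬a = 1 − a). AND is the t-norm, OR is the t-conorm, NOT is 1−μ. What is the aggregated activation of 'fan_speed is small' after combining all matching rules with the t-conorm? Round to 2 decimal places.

R1: crowded=0.56, ¬low=1−0.64=0.36; AND[max(0, a+b−1)] → w = 0.00
R2: crowded=0.56, hot=0.46; AND[max(0, a+b−1)] → w = 0.02
R3: comfortable=0.07, few=0.43; AND[max(0, a+b−1)] → w = 0.00
R4: crowded=0.56, high=0.16, comfortable=0.07; AND[max(0, a+b−1)] → w = 0.00
R5: ¬comfortable=1−0.07=0.93, crowded=0.56; OR[min(1, a+b)] → w = 1.00
Rules with consequent 'small': {R2, R3, R4} → strengths 0.02, 0.00, 0.00
Aggregate via t-conorm [min(1, a+b)]: 0.02

0.02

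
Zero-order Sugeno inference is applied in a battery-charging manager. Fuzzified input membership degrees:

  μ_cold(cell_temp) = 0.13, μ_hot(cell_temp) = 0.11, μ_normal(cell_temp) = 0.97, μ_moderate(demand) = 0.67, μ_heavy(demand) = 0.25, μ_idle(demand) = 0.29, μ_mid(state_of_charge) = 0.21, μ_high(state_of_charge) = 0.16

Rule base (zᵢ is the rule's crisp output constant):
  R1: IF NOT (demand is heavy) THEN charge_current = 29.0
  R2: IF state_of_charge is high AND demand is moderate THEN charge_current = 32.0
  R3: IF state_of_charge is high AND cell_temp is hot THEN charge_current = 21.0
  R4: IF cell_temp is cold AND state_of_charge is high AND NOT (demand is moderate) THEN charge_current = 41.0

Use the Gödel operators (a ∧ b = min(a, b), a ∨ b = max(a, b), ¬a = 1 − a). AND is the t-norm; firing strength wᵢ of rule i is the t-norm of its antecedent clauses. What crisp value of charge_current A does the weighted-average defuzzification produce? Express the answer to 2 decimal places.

30.01

R1 (z=29.0): ¬heavy=1−0.25=0.75 → w = 0.75
R2 (z=32.0): high=0.16, moderate=0.67; AND[min(a, b)] → w = 0.16
R3 (z=21.0): high=0.16, hot=0.11; AND[min(a, b)] → w = 0.11
R4 (z=41.0): cold=0.13, high=0.16, ¬moderate=1−0.67=0.33; AND[min(a, b)] → w = 0.13
Weighted average = (0.75·29.0 + 0.16·32.0 + 0.11·21.0 + 0.13·41.0) / (0.75 + 0.16 + 0.11 + 0.13)
  = 34.5100 / 1.1500 = 30.01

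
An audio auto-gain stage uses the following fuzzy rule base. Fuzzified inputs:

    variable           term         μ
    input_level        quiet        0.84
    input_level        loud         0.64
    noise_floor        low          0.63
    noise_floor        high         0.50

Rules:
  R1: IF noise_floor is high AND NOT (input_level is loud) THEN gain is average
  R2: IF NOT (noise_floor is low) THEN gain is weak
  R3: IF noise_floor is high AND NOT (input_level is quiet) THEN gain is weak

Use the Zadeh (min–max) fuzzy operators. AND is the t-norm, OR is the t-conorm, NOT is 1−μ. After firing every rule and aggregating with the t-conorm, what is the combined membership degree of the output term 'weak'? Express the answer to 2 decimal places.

0.37

R1: high=0.50, ¬loud=1−0.64=0.36; AND[min(a, b)] → w = 0.36
R2: ¬low=1−0.63=0.37 → w = 0.37
R3: high=0.50, ¬quiet=1−0.84=0.16; AND[min(a, b)] → w = 0.16
Rules with consequent 'weak': {R2, R3} → strengths 0.37, 0.16
Aggregate via t-conorm [max(a, b)]: 0.37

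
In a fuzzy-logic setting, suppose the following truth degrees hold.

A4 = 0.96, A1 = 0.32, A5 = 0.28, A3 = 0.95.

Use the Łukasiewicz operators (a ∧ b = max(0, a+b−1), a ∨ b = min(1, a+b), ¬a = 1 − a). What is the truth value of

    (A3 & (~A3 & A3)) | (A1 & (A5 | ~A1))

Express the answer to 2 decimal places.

0.28

~A3 = 1 − 0.95 = 0.05
~A3 & A3 = max(0, a+b−1) on (0.05, 0.95) = 0.00
A3 & (~A3 & A3) = max(0, a+b−1) on (0.95, 0.00) = 0.00
~A1 = 1 − 0.32 = 0.68
A5 | ~A1 = min(1, a+b) on (0.28, 0.68) = 0.96
A1 & (A5 | ~A1) = max(0, a+b−1) on (0.32, 0.96) = 0.28
(A3 & (~A3 & A3)) | (A1 & (A5 | ~A1)) = min(1, a+b) on (0.00, 0.28) = 0.28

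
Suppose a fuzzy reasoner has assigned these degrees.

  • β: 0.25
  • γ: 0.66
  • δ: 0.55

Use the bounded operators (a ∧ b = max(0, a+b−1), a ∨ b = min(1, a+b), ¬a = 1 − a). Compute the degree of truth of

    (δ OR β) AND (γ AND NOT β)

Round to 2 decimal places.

0.21

δ OR β = min(1, a+b) on (0.55, 0.25) = 0.80
NOT β = 1 − 0.25 = 0.75
γ AND NOT β = max(0, a+b−1) on (0.66, 0.75) = 0.41
(δ OR β) AND (γ AND NOT β) = max(0, a+b−1) on (0.80, 0.41) = 0.21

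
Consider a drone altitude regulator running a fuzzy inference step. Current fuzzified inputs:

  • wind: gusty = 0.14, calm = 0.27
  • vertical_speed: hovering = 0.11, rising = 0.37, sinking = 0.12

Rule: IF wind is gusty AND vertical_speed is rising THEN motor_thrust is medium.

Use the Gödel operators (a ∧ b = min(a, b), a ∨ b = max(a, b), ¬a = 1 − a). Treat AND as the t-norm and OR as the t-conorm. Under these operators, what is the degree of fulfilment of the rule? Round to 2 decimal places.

firing strength: gusty=0.14, rising=0.37; AND[min(a, b)] → w = 0.14

0.14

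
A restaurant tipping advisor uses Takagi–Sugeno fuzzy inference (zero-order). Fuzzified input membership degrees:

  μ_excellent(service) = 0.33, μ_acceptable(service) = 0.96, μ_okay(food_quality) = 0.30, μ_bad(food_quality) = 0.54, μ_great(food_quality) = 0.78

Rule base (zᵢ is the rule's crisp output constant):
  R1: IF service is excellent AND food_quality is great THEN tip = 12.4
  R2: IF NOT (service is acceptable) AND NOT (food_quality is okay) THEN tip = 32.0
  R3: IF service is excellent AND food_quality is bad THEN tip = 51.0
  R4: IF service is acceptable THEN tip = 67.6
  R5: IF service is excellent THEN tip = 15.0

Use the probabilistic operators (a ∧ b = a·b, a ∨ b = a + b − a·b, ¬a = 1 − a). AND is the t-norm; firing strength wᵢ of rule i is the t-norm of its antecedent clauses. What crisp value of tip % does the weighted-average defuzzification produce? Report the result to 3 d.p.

47.344

R1 (z=12.4): excellent=0.33, great=0.78; AND[a·b] → w = 0.2574
R2 (z=32.0): ¬acceptable=1−0.96=0.04, ¬okay=1−0.30=0.70; AND[a·b] → w = 0.0280
R3 (z=51.0): excellent=0.33, bad=0.54; AND[a·b] → w = 0.1782
R4 (z=67.6): acceptable=0.96 → w = 0.9600
R5 (z=15.0): excellent=0.33 → w = 0.3300
Weighted average = (0.2574·12.4 + 0.0280·32.0 + 0.1782·51.0 + 0.9600·67.6 + 0.3300·15.0) / (0.2574 + 0.0280 + 0.1782 + 0.9600 + 0.3300)
  = 83.0220 / 1.7536 = 47.344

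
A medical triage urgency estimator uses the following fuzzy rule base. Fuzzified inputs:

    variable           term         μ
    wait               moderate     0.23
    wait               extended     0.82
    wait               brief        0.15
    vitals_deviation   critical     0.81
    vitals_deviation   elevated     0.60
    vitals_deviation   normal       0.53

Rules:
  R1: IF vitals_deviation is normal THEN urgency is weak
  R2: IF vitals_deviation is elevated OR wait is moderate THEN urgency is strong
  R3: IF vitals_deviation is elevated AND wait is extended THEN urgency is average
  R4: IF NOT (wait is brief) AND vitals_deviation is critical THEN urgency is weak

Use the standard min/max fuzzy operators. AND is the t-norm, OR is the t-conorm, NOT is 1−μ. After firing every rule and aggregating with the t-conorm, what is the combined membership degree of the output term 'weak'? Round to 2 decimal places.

0.81

R1: normal=0.53 → w = 0.53
R2: elevated=0.60, moderate=0.23; OR[max(a, b)] → w = 0.60
R3: elevated=0.60, extended=0.82; AND[min(a, b)] → w = 0.60
R4: ¬brief=1−0.15=0.85, critical=0.81; AND[min(a, b)] → w = 0.81
Rules with consequent 'weak': {R1, R4} → strengths 0.53, 0.81
Aggregate via t-conorm [max(a, b)]: 0.81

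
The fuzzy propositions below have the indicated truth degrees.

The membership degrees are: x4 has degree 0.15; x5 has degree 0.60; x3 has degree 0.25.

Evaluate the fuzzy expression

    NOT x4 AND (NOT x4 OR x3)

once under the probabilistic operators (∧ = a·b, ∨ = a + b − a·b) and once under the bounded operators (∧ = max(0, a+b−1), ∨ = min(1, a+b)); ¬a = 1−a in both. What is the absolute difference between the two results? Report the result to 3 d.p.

Under probabilistic:
  NOT x4 = 1 − 0.1500 = 0.8500
  NOT x4 = 1 − 0.1500 = 0.8500
  NOT x4 OR x3 = a + b − a·b on (0.8500, 0.2500) = 0.8875
  NOT x4 AND (NOT x4 OR x3) = a·b on (0.8500, 0.8875) = 0.7544
  → value = 0.7544
Under bounded:
  NOT x4 = 1 − 0.15 = 0.85
  NOT x4 = 1 − 0.15 = 0.85
  NOT x4 OR x3 = min(1, a+b) on (0.85, 0.25) = 1.00
  NOT x4 AND (NOT x4 OR x3) = max(0, a+b−1) on (0.85, 1.00) = 0.85
  → value = 0.8500
|0.7544 − 0.8500| = 0.096

0.096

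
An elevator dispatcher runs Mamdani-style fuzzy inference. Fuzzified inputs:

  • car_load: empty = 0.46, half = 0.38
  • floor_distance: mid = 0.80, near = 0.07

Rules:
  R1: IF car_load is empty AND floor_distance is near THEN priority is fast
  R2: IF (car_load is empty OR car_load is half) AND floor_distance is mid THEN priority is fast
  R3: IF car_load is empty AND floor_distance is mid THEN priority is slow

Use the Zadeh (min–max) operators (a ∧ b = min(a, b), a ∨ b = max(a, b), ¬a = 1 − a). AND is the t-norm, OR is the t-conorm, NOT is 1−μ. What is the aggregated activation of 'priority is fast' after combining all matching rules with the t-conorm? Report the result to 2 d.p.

R1: empty=0.46, near=0.07; AND[min(a, b)] → w = 0.07
R2: (empty=0.46 OR half=0.38) = 0.46; AND[min(a, b)] with mid=0.80 → w = 0.46
R3: empty=0.46, mid=0.80; AND[min(a, b)] → w = 0.46
Rules with consequent 'fast': {R1, R2} → strengths 0.07, 0.46
Aggregate via t-conorm [max(a, b)]: 0.46

0.46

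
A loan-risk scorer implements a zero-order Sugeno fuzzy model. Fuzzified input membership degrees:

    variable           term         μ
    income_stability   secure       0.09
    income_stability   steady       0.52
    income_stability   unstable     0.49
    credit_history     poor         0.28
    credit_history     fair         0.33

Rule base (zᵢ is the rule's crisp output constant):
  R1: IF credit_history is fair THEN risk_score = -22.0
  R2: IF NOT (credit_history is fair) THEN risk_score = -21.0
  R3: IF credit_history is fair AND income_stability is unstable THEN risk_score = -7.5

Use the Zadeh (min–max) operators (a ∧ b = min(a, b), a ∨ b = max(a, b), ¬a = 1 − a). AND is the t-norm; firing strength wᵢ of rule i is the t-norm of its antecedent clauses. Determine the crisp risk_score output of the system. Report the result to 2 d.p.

-17.90

R1 (z=-22.0): fair=0.33 → w = 0.33
R2 (z=-21.0): ¬fair=1−0.33=0.67 → w = 0.67
R3 (z=-7.5): fair=0.33, unstable=0.49; AND[min(a, b)] → w = 0.33
Weighted average = (0.33·-22.0 + 0.67·-21.0 + 0.33·-7.5) / (0.33 + 0.67 + 0.33)
  = -23.8050 / 1.3300 = -17.90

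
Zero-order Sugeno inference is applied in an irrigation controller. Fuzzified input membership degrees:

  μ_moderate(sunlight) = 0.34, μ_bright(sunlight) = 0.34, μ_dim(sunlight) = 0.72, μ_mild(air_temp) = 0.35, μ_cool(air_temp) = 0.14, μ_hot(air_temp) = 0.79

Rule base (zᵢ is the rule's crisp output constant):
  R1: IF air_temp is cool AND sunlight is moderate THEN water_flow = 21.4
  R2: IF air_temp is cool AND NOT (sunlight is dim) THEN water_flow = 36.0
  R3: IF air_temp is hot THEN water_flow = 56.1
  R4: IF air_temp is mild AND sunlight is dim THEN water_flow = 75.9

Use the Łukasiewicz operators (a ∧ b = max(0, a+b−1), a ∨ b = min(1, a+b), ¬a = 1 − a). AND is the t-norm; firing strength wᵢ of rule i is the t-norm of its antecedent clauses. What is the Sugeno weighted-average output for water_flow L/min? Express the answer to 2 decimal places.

R1 (z=21.4): cool=0.14, moderate=0.34; AND[max(0, a+b−1)] → w = 0.00
R2 (z=36.0): cool=0.14, ¬dim=1−0.72=0.28; AND[max(0, a+b−1)] → w = 0.00
R3 (z=56.1): hot=0.79 → w = 0.79
R4 (z=75.9): mild=0.35, dim=0.72; AND[max(0, a+b−1)] → w = 0.07
Weighted average = (0.00·21.4 + 0.00·36.0 + 0.79·56.1 + 0.07·75.9) / (0.00 + 0.00 + 0.79 + 0.07)
  = 49.6320 / 0.8600 = 57.71

57.71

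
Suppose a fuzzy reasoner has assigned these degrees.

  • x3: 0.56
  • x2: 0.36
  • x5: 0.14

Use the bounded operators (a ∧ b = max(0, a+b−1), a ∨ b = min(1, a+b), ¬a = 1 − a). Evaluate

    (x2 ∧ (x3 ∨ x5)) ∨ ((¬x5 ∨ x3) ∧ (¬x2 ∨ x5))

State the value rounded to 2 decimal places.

0.84

x3 ∨ x5 = min(1, a+b) on (0.56, 0.14) = 0.70
x2 ∧ (x3 ∨ x5) = max(0, a+b−1) on (0.36, 0.70) = 0.06
¬x5 = 1 − 0.14 = 0.86
¬x5 ∨ x3 = min(1, a+b) on (0.86, 0.56) = 1.00
¬x2 = 1 − 0.36 = 0.64
¬x2 ∨ x5 = min(1, a+b) on (0.64, 0.14) = 0.78
(¬x5 ∨ x3) ∧ (¬x2 ∨ x5) = max(0, a+b−1) on (1.00, 0.78) = 0.78
(x2 ∧ (x3 ∨ x5)) ∨ ((¬x5 ∨ x3) ∧ (¬x2 ∨ x5)) = min(1, a+b) on (0.06, 0.78) = 0.84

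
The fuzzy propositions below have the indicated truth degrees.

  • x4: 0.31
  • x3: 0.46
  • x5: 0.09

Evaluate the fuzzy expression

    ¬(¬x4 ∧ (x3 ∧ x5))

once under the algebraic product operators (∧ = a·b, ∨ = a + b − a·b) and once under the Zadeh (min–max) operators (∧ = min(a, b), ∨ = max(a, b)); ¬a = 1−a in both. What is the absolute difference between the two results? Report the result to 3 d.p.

Under algebraic product:
  ¬x4 = 1 − 0.3100 = 0.6900
  x3 ∧ x5 = a·b on (0.4600, 0.0900) = 0.0414
  ¬x4 ∧ (x3 ∧ x5) = a·b on (0.6900, 0.0414) = 0.0286
  ¬(¬x4 ∧ (x3 ∧ x5)) = 1 − 0.0286 = 0.9714
  → value = 0.9714
Under Zadeh (min–max):
  ¬x4 = 1 − 0.31 = 0.69
  x3 ∧ x5 = min(a, b) on (0.46, 0.09) = 0.09
  ¬x4 ∧ (x3 ∧ x5) = min(a, b) on (0.69, 0.09) = 0.09
  ¬(¬x4 ∧ (x3 ∧ x5)) = 1 − 0.09 = 0.91
  → value = 0.9100
|0.9714 − 0.9100| = 0.061

0.061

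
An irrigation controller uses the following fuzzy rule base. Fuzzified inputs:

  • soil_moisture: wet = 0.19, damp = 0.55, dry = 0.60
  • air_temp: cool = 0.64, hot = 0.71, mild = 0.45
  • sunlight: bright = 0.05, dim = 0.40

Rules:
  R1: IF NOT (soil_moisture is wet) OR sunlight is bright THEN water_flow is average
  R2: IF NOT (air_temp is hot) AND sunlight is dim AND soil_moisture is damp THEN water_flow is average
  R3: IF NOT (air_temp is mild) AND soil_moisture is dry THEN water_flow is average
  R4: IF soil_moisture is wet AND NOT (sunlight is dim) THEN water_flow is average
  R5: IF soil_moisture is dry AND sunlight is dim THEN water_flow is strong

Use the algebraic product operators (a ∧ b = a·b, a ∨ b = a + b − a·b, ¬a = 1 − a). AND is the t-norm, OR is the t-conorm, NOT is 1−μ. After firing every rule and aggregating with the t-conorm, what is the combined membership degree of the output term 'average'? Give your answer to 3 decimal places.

R1: ¬wet=1−0.19=0.81, bright=0.05; OR[a + b − a·b] → w = 0.8195
R2: ¬hot=1−0.71=0.29, dim=0.40, damp=0.55; AND[a·b] → w = 0.0638
R3: ¬mild=1−0.45=0.55, dry=0.60; AND[a·b] → w = 0.3300
R4: wet=0.19, ¬dim=1−0.40=0.60; AND[a·b] → w = 0.1140
R5: dry=0.60, dim=0.40; AND[a·b] → w = 0.2400
Rules with consequent 'average': {R1, R2, R3, R4} → strengths 0.8195, 0.0638, 0.3300, 0.1140
Aggregate via t-conorm [a + b − a·b]: 0.8997

0.900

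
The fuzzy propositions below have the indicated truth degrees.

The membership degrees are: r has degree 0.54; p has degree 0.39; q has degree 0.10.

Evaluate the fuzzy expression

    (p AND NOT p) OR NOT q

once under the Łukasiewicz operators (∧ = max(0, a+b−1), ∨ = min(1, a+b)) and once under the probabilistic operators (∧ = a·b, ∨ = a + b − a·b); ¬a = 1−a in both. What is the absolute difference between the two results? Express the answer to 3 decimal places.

Under Łukasiewicz:
  NOT p = 1 − 0.39 = 0.61
  p AND NOT p = max(0, a+b−1) on (0.39, 0.61) = 0.00
  NOT q = 1 − 0.10 = 0.90
  (p AND NOT p) OR NOT q = min(1, a+b) on (0.00, 0.90) = 0.90
  → value = 0.9000
Under probabilistic:
  NOT p = 1 − 0.3900 = 0.6100
  p AND NOT p = a·b on (0.3900, 0.6100) = 0.2379
  NOT q = 1 − 0.1000 = 0.9000
  (p AND NOT p) OR NOT q = a + b − a·b on (0.2379, 0.9000) = 0.9238
  → value = 0.9238
|0.9000 − 0.9238| = 0.024

0.024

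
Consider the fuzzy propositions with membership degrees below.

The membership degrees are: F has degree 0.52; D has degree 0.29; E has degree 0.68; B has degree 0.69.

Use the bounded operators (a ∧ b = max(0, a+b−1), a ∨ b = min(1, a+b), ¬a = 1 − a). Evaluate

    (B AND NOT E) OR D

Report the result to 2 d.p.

NOT E = 1 − 0.68 = 0.32
B AND NOT E = max(0, a+b−1) on (0.69, 0.32) = 0.01
(B AND NOT E) OR D = min(1, a+b) on (0.01, 0.29) = 0.30

0.30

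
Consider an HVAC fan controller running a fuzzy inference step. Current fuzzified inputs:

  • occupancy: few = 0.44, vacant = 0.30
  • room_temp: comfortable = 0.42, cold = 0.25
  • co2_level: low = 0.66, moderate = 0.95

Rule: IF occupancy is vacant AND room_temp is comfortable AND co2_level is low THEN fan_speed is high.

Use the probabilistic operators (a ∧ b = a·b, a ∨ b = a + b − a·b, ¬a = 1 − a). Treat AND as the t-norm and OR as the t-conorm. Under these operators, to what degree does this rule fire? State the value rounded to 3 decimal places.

firing strength: vacant=0.30, comfortable=0.42, low=0.66; AND[a·b] → w = 0.0832

0.083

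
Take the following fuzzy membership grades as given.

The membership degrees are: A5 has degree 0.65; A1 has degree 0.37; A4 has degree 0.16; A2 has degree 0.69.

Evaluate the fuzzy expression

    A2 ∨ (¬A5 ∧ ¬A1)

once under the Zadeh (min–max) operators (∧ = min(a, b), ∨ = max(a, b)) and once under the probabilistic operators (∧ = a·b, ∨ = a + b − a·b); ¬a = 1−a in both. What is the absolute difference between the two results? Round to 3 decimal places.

0.068

Under Zadeh (min–max):
  ¬A5 = 1 − 0.65 = 0.35
  ¬A1 = 1 − 0.37 = 0.63
  ¬A5 ∧ ¬A1 = min(a, b) on (0.35, 0.63) = 0.35
  A2 ∨ (¬A5 ∧ ¬A1) = max(a, b) on (0.69, 0.35) = 0.69
  → value = 0.6900
Under probabilistic:
  ¬A5 = 1 − 0.6500 = 0.3500
  ¬A1 = 1 − 0.3700 = 0.6300
  ¬A5 ∧ ¬A1 = a·b on (0.3500, 0.6300) = 0.2205
  A2 ∨ (¬A5 ∧ ¬A1) = a + b − a·b on (0.6900, 0.2205) = 0.7584
  → value = 0.7584
|0.6900 − 0.7584| = 0.068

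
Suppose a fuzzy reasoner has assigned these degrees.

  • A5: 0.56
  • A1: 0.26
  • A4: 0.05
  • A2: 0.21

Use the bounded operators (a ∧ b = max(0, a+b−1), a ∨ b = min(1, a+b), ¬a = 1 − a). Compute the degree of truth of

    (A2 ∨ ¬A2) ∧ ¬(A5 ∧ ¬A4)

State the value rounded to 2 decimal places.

0.49

¬A2 = 1 − 0.21 = 0.79
A2 ∨ ¬A2 = min(1, a+b) on (0.21, 0.79) = 1.00
¬A4 = 1 − 0.05 = 0.95
A5 ∧ ¬A4 = max(0, a+b−1) on (0.56, 0.95) = 0.51
¬(A5 ∧ ¬A4) = 1 − 0.51 = 0.49
(A2 ∨ ¬A2) ∧ ¬(A5 ∧ ¬A4) = max(0, a+b−1) on (1.00, 0.49) = 0.49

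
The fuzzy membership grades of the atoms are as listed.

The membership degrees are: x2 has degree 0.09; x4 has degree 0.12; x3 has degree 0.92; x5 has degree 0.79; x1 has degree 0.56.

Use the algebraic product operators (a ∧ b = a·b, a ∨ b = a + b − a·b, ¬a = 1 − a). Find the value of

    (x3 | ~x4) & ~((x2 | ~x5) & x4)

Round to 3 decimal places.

~x4 = 1 − 0.1200 = 0.8800
x3 | ~x4 = a + b − a·b on (0.9200, 0.8800) = 0.9904
~x5 = 1 − 0.7900 = 0.2100
x2 | ~x5 = a + b − a·b on (0.0900, 0.2100) = 0.2811
(x2 | ~x5) & x4 = a·b on (0.2811, 0.1200) = 0.0337
~((x2 | ~x5) & x4) = 1 − 0.0337 = 0.9663
(x3 | ~x4) & ~((x2 | ~x5) & x4) = a·b on (0.9904, 0.9663) = 0.9570

0.957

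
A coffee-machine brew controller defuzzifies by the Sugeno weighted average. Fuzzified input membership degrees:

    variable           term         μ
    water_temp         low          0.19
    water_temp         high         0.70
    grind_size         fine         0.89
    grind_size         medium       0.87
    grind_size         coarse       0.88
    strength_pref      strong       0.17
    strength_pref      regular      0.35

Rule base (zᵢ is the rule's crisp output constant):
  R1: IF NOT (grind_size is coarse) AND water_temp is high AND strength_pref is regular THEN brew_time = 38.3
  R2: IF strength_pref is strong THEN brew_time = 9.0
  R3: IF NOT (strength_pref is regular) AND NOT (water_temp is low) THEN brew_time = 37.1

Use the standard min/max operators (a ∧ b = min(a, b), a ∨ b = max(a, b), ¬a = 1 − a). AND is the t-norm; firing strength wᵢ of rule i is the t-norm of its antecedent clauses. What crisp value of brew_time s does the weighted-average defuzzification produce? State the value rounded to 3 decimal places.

32.171

R1 (z=38.3): ¬coarse=1−0.88=0.12, high=0.70, regular=0.35; AND[min(a, b)] → w = 0.12
R2 (z=9.0): strong=0.17 → w = 0.17
R3 (z=37.1): ¬regular=1−0.35=0.65, ¬low=1−0.19=0.81; AND[min(a, b)] → w = 0.65
Weighted average = (0.12·38.3 + 0.17·9.0 + 0.65·37.1) / (0.12 + 0.17 + 0.65)
  = 30.2410 / 0.9400 = 32.171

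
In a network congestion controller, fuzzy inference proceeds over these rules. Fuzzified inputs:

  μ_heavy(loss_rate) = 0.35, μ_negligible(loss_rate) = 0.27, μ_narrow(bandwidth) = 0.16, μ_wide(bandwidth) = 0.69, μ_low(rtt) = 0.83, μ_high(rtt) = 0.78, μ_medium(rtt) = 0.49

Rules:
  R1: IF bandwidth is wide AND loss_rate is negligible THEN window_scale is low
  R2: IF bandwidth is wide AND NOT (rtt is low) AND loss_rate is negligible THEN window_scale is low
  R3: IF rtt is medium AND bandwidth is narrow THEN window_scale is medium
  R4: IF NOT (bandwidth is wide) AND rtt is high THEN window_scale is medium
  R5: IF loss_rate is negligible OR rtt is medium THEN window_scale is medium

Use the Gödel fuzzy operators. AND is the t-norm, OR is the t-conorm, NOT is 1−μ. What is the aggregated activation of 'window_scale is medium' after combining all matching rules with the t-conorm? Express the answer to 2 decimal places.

R1: wide=0.69, negligible=0.27; AND[min(a, b)] → w = 0.27
R2: wide=0.69, ¬low=1−0.83=0.17, negligible=0.27; AND[min(a, b)] → w = 0.17
R3: medium=0.49, narrow=0.16; AND[min(a, b)] → w = 0.16
R4: ¬wide=1−0.69=0.31, high=0.78; AND[min(a, b)] → w = 0.31
R5: negligible=0.27, medium=0.49; OR[max(a, b)] → w = 0.49
Rules with consequent 'medium': {R3, R4, R5} → strengths 0.16, 0.31, 0.49
Aggregate via t-conorm [max(a, b)]: 0.49

0.49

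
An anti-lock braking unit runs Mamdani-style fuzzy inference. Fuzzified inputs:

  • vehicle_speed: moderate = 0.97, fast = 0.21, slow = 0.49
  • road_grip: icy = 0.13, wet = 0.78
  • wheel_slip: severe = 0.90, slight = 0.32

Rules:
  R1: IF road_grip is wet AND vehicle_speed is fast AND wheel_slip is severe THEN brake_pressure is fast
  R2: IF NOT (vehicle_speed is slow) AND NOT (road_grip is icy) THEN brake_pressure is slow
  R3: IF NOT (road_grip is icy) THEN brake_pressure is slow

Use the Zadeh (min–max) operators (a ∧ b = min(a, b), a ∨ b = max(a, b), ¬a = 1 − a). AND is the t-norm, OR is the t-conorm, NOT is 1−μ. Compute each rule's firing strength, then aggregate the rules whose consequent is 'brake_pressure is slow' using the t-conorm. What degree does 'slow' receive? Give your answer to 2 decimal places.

R1: wet=0.78, fast=0.21, severe=0.90; AND[min(a, b)] → w = 0.21
R2: ¬slow=1−0.49=0.51, ¬icy=1−0.13=0.87; AND[min(a, b)] → w = 0.51
R3: ¬icy=1−0.13=0.87 → w = 0.87
Rules with consequent 'slow': {R2, R3} → strengths 0.51, 0.87
Aggregate via t-conorm [max(a, b)]: 0.87

0.87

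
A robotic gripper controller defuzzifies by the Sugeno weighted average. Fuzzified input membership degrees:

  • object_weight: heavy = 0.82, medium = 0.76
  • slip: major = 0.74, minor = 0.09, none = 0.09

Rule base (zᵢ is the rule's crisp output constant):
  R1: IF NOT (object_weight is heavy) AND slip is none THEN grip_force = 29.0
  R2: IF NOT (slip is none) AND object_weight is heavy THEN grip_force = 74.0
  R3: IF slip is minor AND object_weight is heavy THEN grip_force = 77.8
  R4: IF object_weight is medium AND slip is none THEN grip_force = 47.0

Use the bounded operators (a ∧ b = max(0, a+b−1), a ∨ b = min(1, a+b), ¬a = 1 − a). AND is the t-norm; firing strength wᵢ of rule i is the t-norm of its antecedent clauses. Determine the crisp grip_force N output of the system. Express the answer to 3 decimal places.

R1 (z=29.0): ¬heavy=1−0.82=0.18, none=0.09; AND[max(0, a+b−1)] → w = 0.00
R2 (z=74.0): ¬none=1−0.09=0.91, heavy=0.82; AND[max(0, a+b−1)] → w = 0.73
R3 (z=77.8): minor=0.09, heavy=0.82; AND[max(0, a+b−1)] → w = 0.00
R4 (z=47.0): medium=0.76, none=0.09; AND[max(0, a+b−1)] → w = 0.00
Weighted average = (0.00·29.0 + 0.73·74.0 + 0.00·77.8 + 0.00·47.0) / (0.00 + 0.73 + 0.00 + 0.00)
  = 54.0200 / 0.7300 = 74.000

74.000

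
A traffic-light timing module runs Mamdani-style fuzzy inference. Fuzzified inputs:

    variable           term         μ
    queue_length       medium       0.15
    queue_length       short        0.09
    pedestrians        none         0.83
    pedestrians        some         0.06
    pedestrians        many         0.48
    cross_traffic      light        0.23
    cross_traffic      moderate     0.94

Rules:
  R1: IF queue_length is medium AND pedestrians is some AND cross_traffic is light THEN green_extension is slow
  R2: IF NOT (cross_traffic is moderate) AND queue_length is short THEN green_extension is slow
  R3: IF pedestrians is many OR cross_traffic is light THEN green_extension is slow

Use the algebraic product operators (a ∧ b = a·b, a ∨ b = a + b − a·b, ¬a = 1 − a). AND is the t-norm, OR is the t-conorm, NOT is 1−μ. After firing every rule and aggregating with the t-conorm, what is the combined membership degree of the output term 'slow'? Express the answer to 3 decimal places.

R1: medium=0.15, some=0.06, light=0.23; AND[a·b] → w = 0.0021
R2: ¬moderate=1−0.94=0.06, short=0.09; AND[a·b] → w = 0.0054
R3: many=0.48, light=0.23; OR[a + b − a·b] → w = 0.5996
Rules with consequent 'slow': {R1, R2, R3} → strengths 0.0021, 0.0054, 0.5996
Aggregate via t-conorm [a + b − a·b]: 0.6026

0.603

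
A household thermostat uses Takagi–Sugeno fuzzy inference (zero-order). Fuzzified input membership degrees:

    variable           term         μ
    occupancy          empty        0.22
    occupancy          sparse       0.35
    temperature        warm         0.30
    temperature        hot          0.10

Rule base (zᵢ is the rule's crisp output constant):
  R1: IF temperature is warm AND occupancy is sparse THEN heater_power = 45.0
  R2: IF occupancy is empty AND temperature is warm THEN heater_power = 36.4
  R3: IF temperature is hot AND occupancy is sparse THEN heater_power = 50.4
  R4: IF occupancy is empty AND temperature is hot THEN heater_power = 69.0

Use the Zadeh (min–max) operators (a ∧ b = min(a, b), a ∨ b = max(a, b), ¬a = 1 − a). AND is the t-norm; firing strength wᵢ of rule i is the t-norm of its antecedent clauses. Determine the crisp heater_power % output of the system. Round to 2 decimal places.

46.46

R1 (z=45.0): warm=0.30, sparse=0.35; AND[min(a, b)] → w = 0.30
R2 (z=36.4): empty=0.22, warm=0.30; AND[min(a, b)] → w = 0.22
R3 (z=50.4): hot=0.10, sparse=0.35; AND[min(a, b)] → w = 0.10
R4 (z=69.0): empty=0.22, hot=0.10; AND[min(a, b)] → w = 0.10
Weighted average = (0.30·45.0 + 0.22·36.4 + 0.10·50.4 + 0.10·69.0) / (0.30 + 0.22 + 0.10 + 0.10)
  = 33.4480 / 0.7200 = 46.46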